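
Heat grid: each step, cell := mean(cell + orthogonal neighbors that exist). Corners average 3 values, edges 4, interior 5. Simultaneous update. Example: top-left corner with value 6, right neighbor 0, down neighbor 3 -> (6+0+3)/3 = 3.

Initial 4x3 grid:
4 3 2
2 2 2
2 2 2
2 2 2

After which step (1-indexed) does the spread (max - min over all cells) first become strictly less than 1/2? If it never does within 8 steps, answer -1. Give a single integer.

Answer: 4

Derivation:
Step 1: max=3, min=2, spread=1
Step 2: max=11/4, min=2, spread=3/4
Step 3: max=1859/720, min=2, spread=419/720
Step 4: max=107603/43200, min=454/225, spread=4087/8640
  -> spread < 1/2 first at step 4
Step 5: max=232831/96000, min=110449/54000, spread=65659/172800
Step 6: max=370310263/155520000, min=1118551/540000, spread=1926703/6220800
Step 7: max=21905166517/9331200000, min=203726677/97200000, spread=93896221/373248000
Step 8: max=433412380501/186624000000, min=24688946711/11664000000, spread=61422773/298598400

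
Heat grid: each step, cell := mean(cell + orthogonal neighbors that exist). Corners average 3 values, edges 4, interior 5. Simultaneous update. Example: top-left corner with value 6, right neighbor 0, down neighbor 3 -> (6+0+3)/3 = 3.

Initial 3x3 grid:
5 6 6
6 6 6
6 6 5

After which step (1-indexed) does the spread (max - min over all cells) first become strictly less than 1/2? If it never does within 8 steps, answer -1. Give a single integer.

Step 1: max=6, min=17/3, spread=1/3
  -> spread < 1/2 first at step 1
Step 2: max=281/48, min=103/18, spread=19/144
Step 3: max=421/72, min=16711/2880, spread=43/960
Step 4: max=1006697/172800, min=75233/12960, spread=10771/518400
Step 5: max=1509317/259200, min=60286759/10368000, spread=85921/10368000
Step 6: max=3620396873/622080000, min=271355297/46656000, spread=6978739/1866240000
Step 7: max=22624744993/3888000000, min=217133999431/37324800000, spread=317762509/186624000000
Step 8: max=13030547894057/2239488000000, min=1357166937071/233280000000, spread=8726490877/11197440000000

Answer: 1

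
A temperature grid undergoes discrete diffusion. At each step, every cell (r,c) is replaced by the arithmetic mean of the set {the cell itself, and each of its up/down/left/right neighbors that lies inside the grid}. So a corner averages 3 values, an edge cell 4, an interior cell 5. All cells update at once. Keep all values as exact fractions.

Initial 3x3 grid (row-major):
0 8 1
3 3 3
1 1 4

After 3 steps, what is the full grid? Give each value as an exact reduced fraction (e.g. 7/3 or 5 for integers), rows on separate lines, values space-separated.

Answer: 6511/2160 11063/3600 2417/720
36127/14400 5883/2000 42227/14400
1279/540 34777/14400 376/135

Derivation:
After step 1:
  11/3 3 4
  7/4 18/5 11/4
  5/3 9/4 8/3
After step 2:
  101/36 107/30 13/4
  641/240 267/100 781/240
  17/9 611/240 23/9
After step 3:
  6511/2160 11063/3600 2417/720
  36127/14400 5883/2000 42227/14400
  1279/540 34777/14400 376/135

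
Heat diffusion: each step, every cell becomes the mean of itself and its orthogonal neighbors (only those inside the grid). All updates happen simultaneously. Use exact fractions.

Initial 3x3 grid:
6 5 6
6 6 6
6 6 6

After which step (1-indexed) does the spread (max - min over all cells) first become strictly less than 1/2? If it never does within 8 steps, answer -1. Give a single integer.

Step 1: max=6, min=17/3, spread=1/3
  -> spread < 1/2 first at step 1
Step 2: max=6, min=1373/240, spread=67/240
Step 3: max=1193/200, min=12523/2160, spread=1807/10800
Step 4: max=32039/5400, min=5026037/864000, spread=33401/288000
Step 5: max=3196609/540000, min=45426067/7776000, spread=3025513/38880000
Step 6: max=170044051/28800000, min=18197473133/3110400000, spread=53531/995328
Step 7: max=45864883949/7776000000, min=1093711074151/186624000000, spread=450953/11943936
Step 8: max=5497711389481/933120000000, min=65675736439397/11197440000000, spread=3799043/143327232

Answer: 1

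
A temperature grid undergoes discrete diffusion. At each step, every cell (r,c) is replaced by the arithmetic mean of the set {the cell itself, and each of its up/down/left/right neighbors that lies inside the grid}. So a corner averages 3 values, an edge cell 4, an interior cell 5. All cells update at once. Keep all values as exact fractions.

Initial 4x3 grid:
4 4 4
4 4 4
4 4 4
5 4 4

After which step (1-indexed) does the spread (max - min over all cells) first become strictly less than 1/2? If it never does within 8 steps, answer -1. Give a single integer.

Answer: 1

Derivation:
Step 1: max=13/3, min=4, spread=1/3
  -> spread < 1/2 first at step 1
Step 2: max=77/18, min=4, spread=5/18
Step 3: max=905/216, min=4, spread=41/216
Step 4: max=107897/25920, min=4, spread=4217/25920
Step 5: max=6429949/1555200, min=28879/7200, spread=38417/311040
Step 6: max=384448211/93312000, min=578597/144000, spread=1903471/18662400
Step 7: max=22995869089/5598720000, min=17395759/4320000, spread=18038617/223948800
Step 8: max=1376960982851/335923200000, min=1568126759/388800000, spread=883978523/13436928000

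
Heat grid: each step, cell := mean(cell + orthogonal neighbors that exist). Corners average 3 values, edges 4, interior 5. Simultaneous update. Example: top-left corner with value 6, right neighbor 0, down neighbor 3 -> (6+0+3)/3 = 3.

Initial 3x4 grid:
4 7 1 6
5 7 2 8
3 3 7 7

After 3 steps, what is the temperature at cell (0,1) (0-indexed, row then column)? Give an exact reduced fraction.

Answer: 34583/7200

Derivation:
Step 1: cell (0,1) = 19/4
Step 2: cell (0,1) = 1133/240
Step 3: cell (0,1) = 34583/7200
Full grid after step 3:
  5149/1080 34583/7200 3837/800 41/8
  22697/4800 9453/2000 30839/6000 77371/14400
  4919/1080 34933/7200 37583/7200 1241/216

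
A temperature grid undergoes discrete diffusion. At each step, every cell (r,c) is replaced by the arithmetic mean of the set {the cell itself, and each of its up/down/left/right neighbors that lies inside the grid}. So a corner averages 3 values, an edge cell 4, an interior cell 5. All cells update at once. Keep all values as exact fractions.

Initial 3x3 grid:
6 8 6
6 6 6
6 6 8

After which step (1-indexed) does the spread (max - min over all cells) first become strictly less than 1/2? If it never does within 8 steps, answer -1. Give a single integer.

Answer: 2

Derivation:
Step 1: max=20/3, min=6, spread=2/3
Step 2: max=787/120, min=37/6, spread=47/120
  -> spread < 1/2 first at step 2
Step 3: max=3541/540, min=251/40, spread=61/216
Step 4: max=211037/32400, min=136433/21600, spread=511/2592
Step 5: max=12623089/1944000, min=8235851/1296000, spread=4309/31104
Step 6: max=754823633/116640000, min=165218099/25920000, spread=36295/373248
Step 7: max=45199443901/6998400000, min=29814449059/4665600000, spread=305773/4478976
Step 8: max=2707521511397/419904000000, min=1791597929473/279936000000, spread=2575951/53747712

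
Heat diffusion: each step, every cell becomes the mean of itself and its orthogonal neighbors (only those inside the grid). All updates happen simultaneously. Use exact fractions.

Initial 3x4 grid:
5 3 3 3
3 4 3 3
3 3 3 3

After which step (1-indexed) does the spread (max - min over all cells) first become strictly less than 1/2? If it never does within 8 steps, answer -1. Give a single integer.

Answer: 3

Derivation:
Step 1: max=15/4, min=3, spread=3/4
Step 2: max=67/18, min=3, spread=13/18
Step 3: max=3791/1080, min=1213/400, spread=5159/10800
  -> spread < 1/2 first at step 3
Step 4: max=450623/129600, min=21991/7200, spread=10957/25920
Step 5: max=26493787/7776000, min=334271/108000, spread=97051/311040
Step 6: max=1576285133/466560000, min=40337003/12960000, spread=4966121/18662400
Step 7: max=93684828247/27993600000, min=2439914677/777600000, spread=46783199/223948800
Step 8: max=5588658058373/1679616000000, min=147154703243/46656000000, spread=2328709933/13436928000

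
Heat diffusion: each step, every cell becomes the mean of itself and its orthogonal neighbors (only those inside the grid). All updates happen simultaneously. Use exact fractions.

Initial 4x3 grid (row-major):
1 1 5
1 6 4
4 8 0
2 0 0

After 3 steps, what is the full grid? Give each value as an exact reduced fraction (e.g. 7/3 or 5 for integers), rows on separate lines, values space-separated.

After step 1:
  1 13/4 10/3
  3 4 15/4
  15/4 18/5 3
  2 5/2 0
After step 2:
  29/12 139/48 31/9
  47/16 88/25 169/48
  247/80 337/100 207/80
  11/4 81/40 11/6
After step 3:
  11/4 44197/14400 355/108
  7177/2400 19493/6000 23531/7200
  2429/800 1459/500 6787/2400
  629/240 5987/2400 1547/720

Answer: 11/4 44197/14400 355/108
7177/2400 19493/6000 23531/7200
2429/800 1459/500 6787/2400
629/240 5987/2400 1547/720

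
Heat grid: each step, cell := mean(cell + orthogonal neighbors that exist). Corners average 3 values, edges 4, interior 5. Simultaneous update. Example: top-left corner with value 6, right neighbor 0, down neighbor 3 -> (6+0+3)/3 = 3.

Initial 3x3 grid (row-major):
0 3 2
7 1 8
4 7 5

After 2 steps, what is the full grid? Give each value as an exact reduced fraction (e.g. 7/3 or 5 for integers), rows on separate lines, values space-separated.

After step 1:
  10/3 3/2 13/3
  3 26/5 4
  6 17/4 20/3
After step 2:
  47/18 431/120 59/18
  263/60 359/100 101/20
  53/12 1327/240 179/36

Answer: 47/18 431/120 59/18
263/60 359/100 101/20
53/12 1327/240 179/36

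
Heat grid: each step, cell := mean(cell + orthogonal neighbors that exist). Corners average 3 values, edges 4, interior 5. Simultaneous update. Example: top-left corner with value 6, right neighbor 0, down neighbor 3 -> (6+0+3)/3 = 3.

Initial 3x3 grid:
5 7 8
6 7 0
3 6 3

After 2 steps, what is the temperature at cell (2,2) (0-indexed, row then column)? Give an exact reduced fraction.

Answer: 49/12

Derivation:
Step 1: cell (2,2) = 3
Step 2: cell (2,2) = 49/12
Full grid after step 2:
  6 459/80 65/12
  429/80 529/100 177/40
  5 359/80 49/12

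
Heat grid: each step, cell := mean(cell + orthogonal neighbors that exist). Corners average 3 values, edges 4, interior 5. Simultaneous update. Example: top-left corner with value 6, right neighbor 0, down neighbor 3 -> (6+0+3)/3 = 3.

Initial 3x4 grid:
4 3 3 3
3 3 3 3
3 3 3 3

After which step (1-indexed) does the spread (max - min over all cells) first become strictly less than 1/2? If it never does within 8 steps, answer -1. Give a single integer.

Step 1: max=10/3, min=3, spread=1/3
  -> spread < 1/2 first at step 1
Step 2: max=59/18, min=3, spread=5/18
Step 3: max=689/216, min=3, spread=41/216
Step 4: max=81977/25920, min=3, spread=4217/25920
Step 5: max=4874749/1555200, min=21679/7200, spread=38417/311040
Step 6: max=291136211/93312000, min=434597/144000, spread=1903471/18662400
Step 7: max=17397149089/5598720000, min=13075759/4320000, spread=18038617/223948800
Step 8: max=1041037782851/335923200000, min=1179326759/388800000, spread=883978523/13436928000

Answer: 1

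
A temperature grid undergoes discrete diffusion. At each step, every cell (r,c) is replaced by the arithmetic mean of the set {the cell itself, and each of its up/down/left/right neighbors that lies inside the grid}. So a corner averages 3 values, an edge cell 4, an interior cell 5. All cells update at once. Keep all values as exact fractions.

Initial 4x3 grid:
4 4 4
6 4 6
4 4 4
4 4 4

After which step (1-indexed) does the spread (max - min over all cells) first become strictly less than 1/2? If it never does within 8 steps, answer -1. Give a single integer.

Answer: 3

Derivation:
Step 1: max=24/5, min=4, spread=4/5
Step 2: max=277/60, min=4, spread=37/60
Step 3: max=2437/540, min=149/36, spread=101/270
  -> spread < 1/2 first at step 3
Step 4: max=60551/13500, min=9391/2250, spread=841/2700
Step 5: max=135379/30375, min=342299/81000, spread=11227/48600
Step 6: max=215934341/48600000, min=17189543/4050000, spread=386393/1944000
Step 7: max=1934499481/437400000, min=1037441437/243000000, spread=41940559/273375000
Step 8: max=772216076621/174960000000, min=62404281083/14580000000, spread=186917629/1399680000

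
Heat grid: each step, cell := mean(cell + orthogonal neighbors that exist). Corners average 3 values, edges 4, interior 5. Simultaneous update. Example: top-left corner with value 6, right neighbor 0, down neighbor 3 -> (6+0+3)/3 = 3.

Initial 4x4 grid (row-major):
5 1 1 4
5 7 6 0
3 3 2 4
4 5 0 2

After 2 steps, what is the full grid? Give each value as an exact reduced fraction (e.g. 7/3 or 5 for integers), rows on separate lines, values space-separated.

After step 1:
  11/3 7/2 3 5/3
  5 22/5 16/5 7/2
  15/4 4 3 2
  4 3 9/4 2
After step 2:
  73/18 437/120 341/120 49/18
  1009/240 201/50 171/50 311/120
  67/16 363/100 289/100 21/8
  43/12 53/16 41/16 25/12

Answer: 73/18 437/120 341/120 49/18
1009/240 201/50 171/50 311/120
67/16 363/100 289/100 21/8
43/12 53/16 41/16 25/12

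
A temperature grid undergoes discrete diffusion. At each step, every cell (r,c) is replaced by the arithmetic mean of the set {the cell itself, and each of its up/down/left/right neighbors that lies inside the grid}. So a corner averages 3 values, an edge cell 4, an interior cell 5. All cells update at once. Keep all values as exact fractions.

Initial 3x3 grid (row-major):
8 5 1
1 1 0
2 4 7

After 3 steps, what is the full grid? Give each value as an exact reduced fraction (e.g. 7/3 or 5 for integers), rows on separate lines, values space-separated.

After step 1:
  14/3 15/4 2
  3 11/5 9/4
  7/3 7/2 11/3
After step 2:
  137/36 757/240 8/3
  61/20 147/50 607/240
  53/18 117/40 113/36
After step 3:
  7207/2160 45239/14400 167/60
  637/200 8759/3000 40589/14400
  3211/1080 7169/2400 6187/2160

Answer: 7207/2160 45239/14400 167/60
637/200 8759/3000 40589/14400
3211/1080 7169/2400 6187/2160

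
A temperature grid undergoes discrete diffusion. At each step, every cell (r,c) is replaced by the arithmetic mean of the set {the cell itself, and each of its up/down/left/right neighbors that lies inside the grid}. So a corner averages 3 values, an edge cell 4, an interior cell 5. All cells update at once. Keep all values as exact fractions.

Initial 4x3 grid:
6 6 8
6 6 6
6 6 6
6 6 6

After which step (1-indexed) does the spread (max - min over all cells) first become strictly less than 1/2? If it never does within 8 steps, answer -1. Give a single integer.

Step 1: max=20/3, min=6, spread=2/3
Step 2: max=59/9, min=6, spread=5/9
Step 3: max=689/108, min=6, spread=41/108
  -> spread < 1/2 first at step 3
Step 4: max=81977/12960, min=6, spread=4217/12960
Step 5: max=4874749/777600, min=21679/3600, spread=38417/155520
Step 6: max=291136211/46656000, min=434597/72000, spread=1903471/9331200
Step 7: max=17397149089/2799360000, min=13075759/2160000, spread=18038617/111974400
Step 8: max=1041037782851/167961600000, min=1179326759/194400000, spread=883978523/6718464000

Answer: 3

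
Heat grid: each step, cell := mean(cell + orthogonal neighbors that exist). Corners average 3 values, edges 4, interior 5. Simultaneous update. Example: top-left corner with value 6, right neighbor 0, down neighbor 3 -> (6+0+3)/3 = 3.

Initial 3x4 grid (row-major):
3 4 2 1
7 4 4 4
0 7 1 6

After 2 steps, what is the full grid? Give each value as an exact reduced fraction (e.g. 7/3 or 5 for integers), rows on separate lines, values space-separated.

After step 1:
  14/3 13/4 11/4 7/3
  7/2 26/5 3 15/4
  14/3 3 9/2 11/3
After step 2:
  137/36 119/30 17/6 53/18
  541/120 359/100 96/25 51/16
  67/18 521/120 85/24 143/36

Answer: 137/36 119/30 17/6 53/18
541/120 359/100 96/25 51/16
67/18 521/120 85/24 143/36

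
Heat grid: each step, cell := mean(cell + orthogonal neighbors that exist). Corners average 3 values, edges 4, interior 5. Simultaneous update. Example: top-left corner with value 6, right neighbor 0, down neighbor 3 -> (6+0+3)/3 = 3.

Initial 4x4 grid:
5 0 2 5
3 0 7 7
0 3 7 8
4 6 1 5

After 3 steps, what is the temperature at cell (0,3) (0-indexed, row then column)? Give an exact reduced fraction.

Step 1: cell (0,3) = 14/3
Step 2: cell (0,3) = 179/36
Step 3: cell (0,3) = 10291/2160
Full grid after step 3:
  5191/2160 20209/7200 28369/7200 10291/2160
  572/225 18997/6000 25897/6000 4733/900
  527/180 21101/6000 27841/6000 491/90
  6887/2160 1061/288 1333/288 11347/2160

Answer: 10291/2160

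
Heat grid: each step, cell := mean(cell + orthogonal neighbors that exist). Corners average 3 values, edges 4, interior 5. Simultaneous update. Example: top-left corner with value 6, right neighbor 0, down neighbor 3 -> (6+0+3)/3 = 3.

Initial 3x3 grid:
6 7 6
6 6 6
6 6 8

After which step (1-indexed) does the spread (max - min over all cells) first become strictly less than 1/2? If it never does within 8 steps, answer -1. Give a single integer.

Answer: 2

Derivation:
Step 1: max=20/3, min=6, spread=2/3
Step 2: max=59/9, min=92/15, spread=19/45
  -> spread < 1/2 first at step 2
Step 3: max=1739/270, min=11153/1800, spread=1321/5400
Step 4: max=207221/32400, min=806959/129600, spread=877/5184
Step 5: max=1546439/243000, min=48564173/7776000, spread=7375/62208
Step 6: max=740157539/116640000, min=2921787031/466560000, spread=62149/746496
Step 7: max=22158208829/3499200000, min=175629598757/27993600000, spread=523543/8957952
Step 8: max=2655340121201/419904000000, min=10552445031679/1679616000000, spread=4410589/107495424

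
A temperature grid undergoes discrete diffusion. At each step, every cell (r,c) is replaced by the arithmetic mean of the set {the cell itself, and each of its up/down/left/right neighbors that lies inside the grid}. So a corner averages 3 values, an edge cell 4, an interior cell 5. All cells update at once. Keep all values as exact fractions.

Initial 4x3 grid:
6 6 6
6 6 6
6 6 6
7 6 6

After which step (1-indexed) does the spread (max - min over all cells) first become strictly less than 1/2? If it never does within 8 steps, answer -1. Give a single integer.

Answer: 1

Derivation:
Step 1: max=19/3, min=6, spread=1/3
  -> spread < 1/2 first at step 1
Step 2: max=113/18, min=6, spread=5/18
Step 3: max=1337/216, min=6, spread=41/216
Step 4: max=159737/25920, min=6, spread=4217/25920
Step 5: max=9540349/1555200, min=43279/7200, spread=38417/311040
Step 6: max=571072211/93312000, min=866597/144000, spread=1903471/18662400
Step 7: max=34193309089/5598720000, min=26035759/4320000, spread=18038617/223948800
Step 8: max=2048807382851/335923200000, min=2345726759/388800000, spread=883978523/13436928000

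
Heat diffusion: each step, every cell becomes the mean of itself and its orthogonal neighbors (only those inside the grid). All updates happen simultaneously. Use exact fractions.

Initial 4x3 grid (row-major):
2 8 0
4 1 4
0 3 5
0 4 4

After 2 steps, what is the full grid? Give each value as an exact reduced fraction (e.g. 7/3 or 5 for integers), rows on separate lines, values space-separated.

After step 1:
  14/3 11/4 4
  7/4 4 5/2
  7/4 13/5 4
  4/3 11/4 13/3
After step 2:
  55/18 185/48 37/12
  73/24 68/25 29/8
  223/120 151/50 403/120
  35/18 661/240 133/36

Answer: 55/18 185/48 37/12
73/24 68/25 29/8
223/120 151/50 403/120
35/18 661/240 133/36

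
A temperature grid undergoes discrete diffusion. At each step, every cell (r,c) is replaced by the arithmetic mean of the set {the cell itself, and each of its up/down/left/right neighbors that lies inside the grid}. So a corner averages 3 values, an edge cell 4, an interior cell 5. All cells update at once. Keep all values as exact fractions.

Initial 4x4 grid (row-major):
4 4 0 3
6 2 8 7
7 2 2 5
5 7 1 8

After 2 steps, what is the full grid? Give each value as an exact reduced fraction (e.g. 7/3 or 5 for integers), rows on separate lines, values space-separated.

Answer: 143/36 919/240 803/240 77/18
1129/240 389/100 213/50 1103/240
241/48 83/20 107/25 1171/240
181/36 223/48 991/240 44/9

Derivation:
After step 1:
  14/3 5/2 15/4 10/3
  19/4 22/5 19/5 23/4
  5 4 18/5 11/2
  19/3 15/4 9/2 14/3
After step 2:
  143/36 919/240 803/240 77/18
  1129/240 389/100 213/50 1103/240
  241/48 83/20 107/25 1171/240
  181/36 223/48 991/240 44/9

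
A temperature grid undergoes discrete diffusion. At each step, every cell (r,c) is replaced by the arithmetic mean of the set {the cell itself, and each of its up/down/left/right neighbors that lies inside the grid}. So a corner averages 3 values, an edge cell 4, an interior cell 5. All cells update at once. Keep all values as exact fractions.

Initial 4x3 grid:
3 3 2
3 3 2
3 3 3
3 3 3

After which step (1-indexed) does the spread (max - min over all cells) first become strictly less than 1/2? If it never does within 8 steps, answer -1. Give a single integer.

Step 1: max=3, min=7/3, spread=2/3
Step 2: max=3, min=91/36, spread=17/36
  -> spread < 1/2 first at step 2
Step 3: max=3, min=353/135, spread=52/135
Step 4: max=5353/1800, min=347551/129600, spread=7573/25920
Step 5: max=79783/27000, min=21158999/7776000, spread=363701/1555200
Step 6: max=2112587/720000, min=1283826001/466560000, spread=681043/3732480
Step 7: max=567317911/194400000, min=77611462859/27993600000, spread=163292653/1119744000
Step 8: max=16938860837/5832000000, min=4684020115681/1679616000000, spread=1554974443/13436928000

Answer: 2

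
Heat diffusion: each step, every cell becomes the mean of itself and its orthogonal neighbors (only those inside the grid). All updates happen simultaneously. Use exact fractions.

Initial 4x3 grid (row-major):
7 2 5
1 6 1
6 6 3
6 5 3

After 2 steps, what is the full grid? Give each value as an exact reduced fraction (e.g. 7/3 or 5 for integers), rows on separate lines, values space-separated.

Answer: 40/9 71/20 137/36
977/240 443/100 193/60
1237/240 107/25 119/30
185/36 293/60 143/36

Derivation:
After step 1:
  10/3 5 8/3
  5 16/5 15/4
  19/4 26/5 13/4
  17/3 5 11/3
After step 2:
  40/9 71/20 137/36
  977/240 443/100 193/60
  1237/240 107/25 119/30
  185/36 293/60 143/36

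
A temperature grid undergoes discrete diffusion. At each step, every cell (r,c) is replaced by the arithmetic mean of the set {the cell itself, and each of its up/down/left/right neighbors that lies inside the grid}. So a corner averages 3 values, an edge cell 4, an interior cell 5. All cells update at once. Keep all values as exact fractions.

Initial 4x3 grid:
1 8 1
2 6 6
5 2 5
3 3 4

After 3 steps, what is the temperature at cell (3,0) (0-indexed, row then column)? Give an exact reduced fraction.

Step 1: cell (3,0) = 11/3
Step 2: cell (3,0) = 29/9
Step 3: cell (3,0) = 3791/1080
Full grid after step 3:
  4259/1080 1511/360 3241/720
  1373/360 4991/1200 703/160
  2593/720 4703/1200 659/160
  3791/1080 2617/720 2809/720

Answer: 3791/1080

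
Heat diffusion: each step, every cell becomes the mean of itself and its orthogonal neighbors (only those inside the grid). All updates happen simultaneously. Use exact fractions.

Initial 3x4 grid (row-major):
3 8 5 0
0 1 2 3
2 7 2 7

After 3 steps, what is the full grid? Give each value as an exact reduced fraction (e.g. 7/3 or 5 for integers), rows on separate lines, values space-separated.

Answer: 3563/1080 746/225 6193/1800 857/270
20827/7200 5029/1500 9833/3000 761/225
269/90 627/200 539/150 139/40

Derivation:
After step 1:
  11/3 17/4 15/4 8/3
  3/2 18/5 13/5 3
  3 3 9/2 4
After step 2:
  113/36 229/60 199/60 113/36
  353/120 299/100 349/100 46/15
  5/2 141/40 141/40 23/6
After step 3:
  3563/1080 746/225 6193/1800 857/270
  20827/7200 5029/1500 9833/3000 761/225
  269/90 627/200 539/150 139/40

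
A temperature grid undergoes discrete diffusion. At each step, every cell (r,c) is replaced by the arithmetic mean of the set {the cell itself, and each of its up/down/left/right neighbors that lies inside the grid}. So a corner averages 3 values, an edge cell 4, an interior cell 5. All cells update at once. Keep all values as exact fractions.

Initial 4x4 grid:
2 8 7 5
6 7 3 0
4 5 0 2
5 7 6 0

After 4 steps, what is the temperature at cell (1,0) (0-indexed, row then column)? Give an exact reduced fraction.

Answer: 1112453/216000

Derivation:
Step 1: cell (1,0) = 19/4
Step 2: cell (1,0) = 1253/240
Step 3: cell (1,0) = 36743/7200
Step 4: cell (1,0) = 1112453/216000
Full grid after step 4:
  169909/32400 1095113/216000 316483/72000 84683/21600
  1112453/216000 425461/90000 244517/60000 13451/4000
  1063061/216000 820919/180000 160507/45000 324521/108000
  319001/64800 473983/108000 387191/108000 5786/2025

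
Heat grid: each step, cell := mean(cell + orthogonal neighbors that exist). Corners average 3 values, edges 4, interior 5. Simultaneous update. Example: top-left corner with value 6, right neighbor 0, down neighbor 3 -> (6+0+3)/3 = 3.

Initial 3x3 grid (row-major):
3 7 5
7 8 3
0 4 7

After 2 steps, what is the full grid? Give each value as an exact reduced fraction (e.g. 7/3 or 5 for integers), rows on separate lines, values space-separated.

Answer: 191/36 1333/240 11/2
589/120 531/100 1273/240
155/36 1133/240 91/18

Derivation:
After step 1:
  17/3 23/4 5
  9/2 29/5 23/4
  11/3 19/4 14/3
After step 2:
  191/36 1333/240 11/2
  589/120 531/100 1273/240
  155/36 1133/240 91/18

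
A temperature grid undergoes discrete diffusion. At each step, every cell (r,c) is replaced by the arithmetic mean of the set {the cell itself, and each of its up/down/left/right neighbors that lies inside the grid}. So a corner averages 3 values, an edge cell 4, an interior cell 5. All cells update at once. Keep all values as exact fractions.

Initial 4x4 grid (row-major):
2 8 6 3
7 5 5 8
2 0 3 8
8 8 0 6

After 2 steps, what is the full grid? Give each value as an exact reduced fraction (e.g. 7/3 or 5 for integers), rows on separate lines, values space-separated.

Answer: 179/36 257/48 1309/240 103/18
227/48 93/20 251/50 1399/240
357/80 401/100 227/50 1207/240
19/4 357/80 967/240 91/18

Derivation:
After step 1:
  17/3 21/4 11/2 17/3
  4 5 27/5 6
  17/4 18/5 16/5 25/4
  6 4 17/4 14/3
After step 2:
  179/36 257/48 1309/240 103/18
  227/48 93/20 251/50 1399/240
  357/80 401/100 227/50 1207/240
  19/4 357/80 967/240 91/18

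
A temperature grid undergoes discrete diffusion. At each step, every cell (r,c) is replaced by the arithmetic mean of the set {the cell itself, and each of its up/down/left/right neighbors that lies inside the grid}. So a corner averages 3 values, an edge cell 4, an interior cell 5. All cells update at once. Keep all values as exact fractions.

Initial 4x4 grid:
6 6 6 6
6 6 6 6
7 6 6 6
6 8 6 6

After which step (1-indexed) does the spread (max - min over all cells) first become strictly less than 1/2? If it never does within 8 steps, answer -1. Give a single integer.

Answer: 4

Derivation:
Step 1: max=7, min=6, spread=1
Step 2: max=133/20, min=6, spread=13/20
Step 3: max=2371/360, min=6, spread=211/360
Step 4: max=69841/10800, min=6, spread=5041/10800
  -> spread < 1/2 first at step 4
Step 5: max=2082643/324000, min=18079/3000, spread=130111/324000
Step 6: max=61962367/9720000, min=1087159/180000, spread=3255781/9720000
Step 7: max=1849953691/291600000, min=1091107/180000, spread=82360351/291600000
Step 8: max=55239316891/8748000000, min=196906441/32400000, spread=2074577821/8748000000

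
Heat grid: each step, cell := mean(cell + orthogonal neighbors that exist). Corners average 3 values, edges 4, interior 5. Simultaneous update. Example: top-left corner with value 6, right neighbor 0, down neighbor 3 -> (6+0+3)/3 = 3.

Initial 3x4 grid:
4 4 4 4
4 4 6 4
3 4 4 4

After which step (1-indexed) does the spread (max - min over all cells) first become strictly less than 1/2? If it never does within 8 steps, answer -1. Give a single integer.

Answer: 3

Derivation:
Step 1: max=9/2, min=11/3, spread=5/6
Step 2: max=223/50, min=67/18, spread=166/225
Step 3: max=10411/2400, min=56351/14400, spread=1223/2880
  -> spread < 1/2 first at step 3
Step 4: max=92951/21600, min=511391/129600, spread=9263/25920
Step 5: max=36950371/8640000, min=31195999/7776000, spread=20593349/77760000
Step 6: max=331171961/77760000, min=1881486041/466560000, spread=4221829/18662400
Step 7: max=131821517851/31104000000, min=113681238019/27993600000, spread=49581280469/279936000000
Step 8: max=1182812810141/279936000000, min=6846191323721/1679616000000, spread=2005484297/13436928000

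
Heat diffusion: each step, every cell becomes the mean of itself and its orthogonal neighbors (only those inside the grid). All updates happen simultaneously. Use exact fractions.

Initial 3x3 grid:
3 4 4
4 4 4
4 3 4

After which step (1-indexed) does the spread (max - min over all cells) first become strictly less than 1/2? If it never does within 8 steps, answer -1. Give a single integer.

Step 1: max=4, min=11/3, spread=1/3
  -> spread < 1/2 first at step 1
Step 2: max=47/12, min=893/240, spread=47/240
Step 3: max=309/80, min=4019/1080, spread=61/432
Step 4: max=165967/43200, min=242563/64800, spread=511/5184
Step 5: max=9908149/2592000, min=14592911/3888000, spread=4309/62208
Step 6: max=197661901/51840000, min=878136367/233280000, spread=36295/746496
Step 7: max=35503950941/9331200000, min=52778156099/13996800000, spread=305773/8957952
Step 8: max=2127506070527/559872000000, min=3171134488603/839808000000, spread=2575951/107495424

Answer: 1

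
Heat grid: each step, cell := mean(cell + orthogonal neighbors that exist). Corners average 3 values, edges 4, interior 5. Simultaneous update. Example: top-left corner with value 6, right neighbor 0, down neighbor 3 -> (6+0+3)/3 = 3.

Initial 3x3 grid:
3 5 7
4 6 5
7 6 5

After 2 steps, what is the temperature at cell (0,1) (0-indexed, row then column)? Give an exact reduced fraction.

Step 1: cell (0,1) = 21/4
Step 2: cell (0,1) = 1207/240
Full grid after step 2:
  19/4 1207/240 50/9
  149/30 136/25 439/80
  50/9 111/20 205/36

Answer: 1207/240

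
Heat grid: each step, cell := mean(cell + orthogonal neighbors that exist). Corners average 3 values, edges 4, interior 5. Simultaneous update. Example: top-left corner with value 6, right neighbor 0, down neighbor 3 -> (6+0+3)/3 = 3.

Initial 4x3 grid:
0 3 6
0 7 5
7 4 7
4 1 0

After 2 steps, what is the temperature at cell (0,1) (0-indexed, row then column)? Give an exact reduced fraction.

Step 1: cell (0,1) = 4
Step 2: cell (0,1) = 101/30
Full grid after step 2:
  17/6 101/30 179/36
  241/80 91/20 1123/240
  329/80 19/5 1087/240
  10/3 847/240 107/36

Answer: 101/30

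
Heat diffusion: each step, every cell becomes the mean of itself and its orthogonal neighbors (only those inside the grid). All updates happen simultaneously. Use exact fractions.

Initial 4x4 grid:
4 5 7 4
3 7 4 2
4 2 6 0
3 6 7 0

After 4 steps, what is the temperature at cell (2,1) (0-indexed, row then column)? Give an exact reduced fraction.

Answer: 746303/180000

Derivation:
Step 1: cell (2,1) = 5
Step 2: cell (2,1) = 41/10
Step 3: cell (2,1) = 26441/6000
Step 4: cell (2,1) = 746303/180000
Full grid after step 4:
  3679/800 327287/72000 965501/216000 263747/64800
  9751/2250 269503/60000 739481/180000 208349/54000
  115903/27000 746303/180000 712763/180000 187043/54000
  53761/12960 903119/216000 810407/216000 45061/12960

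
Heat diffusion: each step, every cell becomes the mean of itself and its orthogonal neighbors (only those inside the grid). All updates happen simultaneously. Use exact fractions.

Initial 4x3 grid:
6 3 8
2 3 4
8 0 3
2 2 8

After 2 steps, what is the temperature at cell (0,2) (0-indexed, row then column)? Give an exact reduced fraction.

Step 1: cell (0,2) = 5
Step 2: cell (0,2) = 29/6
Full grid after step 2:
  161/36 241/60 29/6
  829/240 397/100 313/80
  299/80 307/100 947/240
  10/3 109/30 133/36

Answer: 29/6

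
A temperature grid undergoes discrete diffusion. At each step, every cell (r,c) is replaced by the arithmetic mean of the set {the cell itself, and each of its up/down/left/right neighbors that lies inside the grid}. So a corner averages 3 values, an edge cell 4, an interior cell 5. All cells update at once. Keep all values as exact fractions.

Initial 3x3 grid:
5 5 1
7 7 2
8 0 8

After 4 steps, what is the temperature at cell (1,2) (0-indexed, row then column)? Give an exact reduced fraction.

Step 1: cell (1,2) = 9/2
Step 2: cell (1,2) = 147/40
Step 3: cell (1,2) = 10339/2400
Step 4: cell (1,2) = 616183/144000
Full grid after step 4:
  662519/129600 1985299/432000 70093/16200
  4424473/864000 870163/180000 616183/144000
  113699/21600 4137473/864000 586819/129600

Answer: 616183/144000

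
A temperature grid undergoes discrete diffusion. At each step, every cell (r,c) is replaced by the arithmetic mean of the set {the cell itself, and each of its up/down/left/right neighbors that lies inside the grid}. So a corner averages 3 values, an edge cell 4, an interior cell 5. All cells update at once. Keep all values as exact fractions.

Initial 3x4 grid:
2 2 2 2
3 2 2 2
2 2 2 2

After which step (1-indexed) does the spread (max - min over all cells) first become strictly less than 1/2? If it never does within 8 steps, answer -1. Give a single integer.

Answer: 1

Derivation:
Step 1: max=7/3, min=2, spread=1/3
  -> spread < 1/2 first at step 1
Step 2: max=547/240, min=2, spread=67/240
Step 3: max=4757/2160, min=2, spread=437/2160
Step 4: max=1885531/864000, min=2009/1000, spread=29951/172800
Step 5: max=16767821/7776000, min=6829/3375, spread=206761/1555200
Step 6: max=6676995571/3110400000, min=10965671/5400000, spread=14430763/124416000
Step 7: max=398355741689/186624000000, min=881652727/432000000, spread=139854109/1492992000
Step 8: max=23817351890251/11197440000000, min=79611228977/38880000000, spread=7114543559/89579520000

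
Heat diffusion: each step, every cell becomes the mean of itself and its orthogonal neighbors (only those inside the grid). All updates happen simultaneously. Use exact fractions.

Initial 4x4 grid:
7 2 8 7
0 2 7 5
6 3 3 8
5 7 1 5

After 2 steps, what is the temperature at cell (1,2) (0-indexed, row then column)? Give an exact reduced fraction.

Answer: 499/100

Derivation:
Step 1: cell (1,2) = 5
Step 2: cell (1,2) = 499/100
Full grid after step 2:
  23/6 331/80 269/48 233/36
  261/80 41/10 499/100 71/12
  349/80 189/50 457/100 79/15
  9/2 91/20 64/15 167/36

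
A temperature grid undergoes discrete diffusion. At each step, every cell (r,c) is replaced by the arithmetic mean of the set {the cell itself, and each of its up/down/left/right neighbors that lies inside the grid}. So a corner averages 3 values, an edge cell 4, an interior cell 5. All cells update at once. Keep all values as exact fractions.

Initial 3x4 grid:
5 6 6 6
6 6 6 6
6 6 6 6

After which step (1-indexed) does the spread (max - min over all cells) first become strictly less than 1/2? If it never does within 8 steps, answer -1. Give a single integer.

Answer: 1

Derivation:
Step 1: max=6, min=17/3, spread=1/3
  -> spread < 1/2 first at step 1
Step 2: max=6, min=103/18, spread=5/18
Step 3: max=6, min=1255/216, spread=41/216
Step 4: max=6, min=151303/25920, spread=4217/25920
Step 5: max=43121/7200, min=9122051/1555200, spread=38417/311040
Step 6: max=861403/144000, min=548671789/93312000, spread=1903471/18662400
Step 7: max=25804241/4320000, min=32991330911/5598720000, spread=18038617/223948800
Step 8: max=2319873241/388800000, min=1982271017149/335923200000, spread=883978523/13436928000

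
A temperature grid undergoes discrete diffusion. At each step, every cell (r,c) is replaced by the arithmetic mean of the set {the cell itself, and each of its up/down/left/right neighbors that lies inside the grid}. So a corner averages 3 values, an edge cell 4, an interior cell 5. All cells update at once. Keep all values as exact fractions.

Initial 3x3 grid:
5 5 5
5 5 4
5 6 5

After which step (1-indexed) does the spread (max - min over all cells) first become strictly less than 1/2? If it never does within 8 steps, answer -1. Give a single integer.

Answer: 2

Derivation:
Step 1: max=16/3, min=14/3, spread=2/3
Step 2: max=187/36, min=173/36, spread=7/18
  -> spread < 1/2 first at step 2
Step 3: max=2221/432, min=2099/432, spread=61/216
Step 4: max=26431/5184, min=25409/5184, spread=511/2592
Step 5: max=315349/62208, min=306731/62208, spread=4309/31104
Step 6: max=3768775/746496, min=3696185/746496, spread=36295/373248
Step 7: max=45095533/8957952, min=44483987/8957952, spread=305773/4478976
Step 8: max=540053071/107495424, min=534901169/107495424, spread=2575951/53747712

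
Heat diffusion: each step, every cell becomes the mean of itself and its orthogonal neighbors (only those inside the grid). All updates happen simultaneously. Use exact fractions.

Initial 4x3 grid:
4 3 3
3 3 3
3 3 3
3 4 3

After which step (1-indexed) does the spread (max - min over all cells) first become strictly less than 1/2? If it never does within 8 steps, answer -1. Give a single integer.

Step 1: max=10/3, min=3, spread=1/3
  -> spread < 1/2 first at step 1
Step 2: max=787/240, min=3, spread=67/240
Step 3: max=3481/1080, min=443/144, spread=317/2160
Step 4: max=2761051/864000, min=37123/12000, spread=17639/172800
Step 5: max=24804641/7776000, min=8066087/2592000, spread=30319/388800
Step 6: max=1482632959/466560000, min=485986853/155520000, spread=61681/1166400
Step 7: max=88860626981/27993600000, min=360478567/115200000, spread=1580419/34992000
Step 8: max=5322254194879/1679616000000, min=1755264014293/559872000000, spread=7057769/209952000

Answer: 1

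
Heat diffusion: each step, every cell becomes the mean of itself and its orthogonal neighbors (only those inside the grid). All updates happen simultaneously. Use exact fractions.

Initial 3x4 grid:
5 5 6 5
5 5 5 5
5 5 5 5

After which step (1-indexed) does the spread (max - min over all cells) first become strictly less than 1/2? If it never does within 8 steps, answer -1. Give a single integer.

Step 1: max=16/3, min=5, spread=1/3
  -> spread < 1/2 first at step 1
Step 2: max=631/120, min=5, spread=31/120
Step 3: max=5611/1080, min=5, spread=211/1080
Step 4: max=556897/108000, min=9047/1800, spread=14077/108000
Step 5: max=5000407/972000, min=543683/108000, spread=5363/48600
Step 6: max=149540809/29160000, min=302869/60000, spread=93859/1166400
Step 7: max=8958274481/1749600000, min=491336467/97200000, spread=4568723/69984000
Step 8: max=536660435629/104976000000, min=14761618889/2916000000, spread=8387449/167961600

Answer: 1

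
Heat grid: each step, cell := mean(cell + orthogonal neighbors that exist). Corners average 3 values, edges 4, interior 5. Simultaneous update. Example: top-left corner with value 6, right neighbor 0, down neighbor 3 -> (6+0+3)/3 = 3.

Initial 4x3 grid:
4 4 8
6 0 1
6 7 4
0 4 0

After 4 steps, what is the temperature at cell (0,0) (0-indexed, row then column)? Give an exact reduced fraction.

Answer: 265873/64800

Derivation:
Step 1: cell (0,0) = 14/3
Step 2: cell (0,0) = 38/9
Step 3: cell (0,0) = 9091/2160
Step 4: cell (0,0) = 265873/64800
Full grid after step 4:
  265873/64800 287207/72000 248123/64800
  868381/216000 57659/15000 792881/216000
  822941/216000 433097/120000 737941/216000
  469471/129600 985483/288000 421571/129600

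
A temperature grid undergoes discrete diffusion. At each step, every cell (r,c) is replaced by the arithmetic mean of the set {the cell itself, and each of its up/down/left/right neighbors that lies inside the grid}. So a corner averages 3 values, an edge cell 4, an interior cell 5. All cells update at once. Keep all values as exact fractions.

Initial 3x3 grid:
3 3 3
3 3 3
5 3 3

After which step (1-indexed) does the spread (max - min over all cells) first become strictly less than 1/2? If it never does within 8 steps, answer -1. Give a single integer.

Answer: 3

Derivation:
Step 1: max=11/3, min=3, spread=2/3
Step 2: max=32/9, min=3, spread=5/9
Step 3: max=365/108, min=3, spread=41/108
  -> spread < 1/2 first at step 3
Step 4: max=21571/6480, min=551/180, spread=347/1296
Step 5: max=1273337/388800, min=5557/1800, spread=2921/15552
Step 6: max=75812539/23328000, min=673483/216000, spread=24611/186624
Step 7: max=4517762033/1399680000, min=15236741/4860000, spread=207329/2239488
Step 8: max=269972352451/83980800000, min=816401599/259200000, spread=1746635/26873856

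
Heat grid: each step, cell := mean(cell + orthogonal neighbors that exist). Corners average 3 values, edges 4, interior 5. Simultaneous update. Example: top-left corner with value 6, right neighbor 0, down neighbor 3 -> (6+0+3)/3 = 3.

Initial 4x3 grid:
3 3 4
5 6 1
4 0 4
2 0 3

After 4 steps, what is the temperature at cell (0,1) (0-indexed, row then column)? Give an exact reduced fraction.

Step 1: cell (0,1) = 4
Step 2: cell (0,1) = 10/3
Step 3: cell (0,1) = 814/225
Step 4: cell (0,1) = 91717/27000
Full grid after step 4:
  232843/64800 91717/27000 216043/64800
  702121/216000 145877/45000 645871/216000
  22763/8000 945241/360000 572351/216000
  103127/43200 2037839/864000 291781/129600

Answer: 91717/27000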